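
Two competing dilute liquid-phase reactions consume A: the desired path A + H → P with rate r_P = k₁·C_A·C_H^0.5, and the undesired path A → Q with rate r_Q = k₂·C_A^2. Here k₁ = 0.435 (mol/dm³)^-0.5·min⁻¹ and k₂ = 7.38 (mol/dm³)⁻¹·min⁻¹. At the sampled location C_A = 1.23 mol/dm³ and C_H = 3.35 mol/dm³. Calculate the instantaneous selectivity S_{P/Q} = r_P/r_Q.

0.0877

S_{P/Q} = r_P/r_Q = (k₁·C_A·C_H^0.5)/(k₂·C_A^2) = (k₁/k₂)·C_A⁻¹·C_H^0.5.
= (0.435×1.230×3.350^0.5) / (7.38×1.230^2) = 0.9793/11.17 = 0.0877.
The undesired path is higher order in A, so low C_A (CSTR or dilute feed) favours P.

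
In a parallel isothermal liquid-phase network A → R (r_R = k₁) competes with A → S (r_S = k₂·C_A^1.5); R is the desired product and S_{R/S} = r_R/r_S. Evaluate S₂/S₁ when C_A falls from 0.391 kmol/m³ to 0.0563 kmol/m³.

18.3

S_{R/S} = (k₁/k₂)·C_A^-1.5, so S₂/S₁ = (C_{A,2}/C_{A,1})^-1.5.
= (0.0563/0.391)^(-1.5) = (0.1440)^(-1.5) = 18.3.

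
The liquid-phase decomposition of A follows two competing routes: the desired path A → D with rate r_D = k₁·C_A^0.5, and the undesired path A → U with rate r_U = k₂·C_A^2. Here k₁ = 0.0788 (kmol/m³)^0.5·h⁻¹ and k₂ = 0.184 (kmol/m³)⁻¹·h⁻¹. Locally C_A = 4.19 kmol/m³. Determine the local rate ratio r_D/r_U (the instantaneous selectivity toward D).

0.0499

S_{D/U} = r_D/r_U = (k₁·C_A^0.5)/(k₂·C_A^2) = (k₁/k₂)·C_A^-1.5.
= (0.0788×4.190^0.5) / (0.184×4.190^2) = 0.1613/3.230 = 0.0499.
The undesired path is higher order in A, so low C_A (CSTR or dilute feed) favours D.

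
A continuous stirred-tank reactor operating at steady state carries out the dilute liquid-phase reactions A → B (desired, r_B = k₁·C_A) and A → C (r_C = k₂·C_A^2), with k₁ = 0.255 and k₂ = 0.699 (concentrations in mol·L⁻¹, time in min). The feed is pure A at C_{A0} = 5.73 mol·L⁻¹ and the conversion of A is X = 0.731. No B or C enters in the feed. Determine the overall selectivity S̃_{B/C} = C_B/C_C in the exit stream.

Exit C_A = C_{A0}(1−X) = 5.73×0.269 = 1.541 mol·L⁻¹.
A CSTR operates uniformly at the exit composition, giving r_B = 0.3930 and r_C = 1.661 (each k·C_A^n at C_A = 1.541).
Overall selectivity = C_B/C_C = r_Bτ/(r_Cτ) = r_B/r_C = 0.237.

0.237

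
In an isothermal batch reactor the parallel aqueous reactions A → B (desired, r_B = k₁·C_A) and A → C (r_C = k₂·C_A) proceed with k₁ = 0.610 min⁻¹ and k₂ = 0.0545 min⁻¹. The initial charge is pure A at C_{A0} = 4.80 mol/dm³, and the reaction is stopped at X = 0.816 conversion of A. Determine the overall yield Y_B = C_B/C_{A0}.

C_A = C_{A0}(1−X) = 0.8832 mol/dm³.
Both paths are first order in A, so the instantaneous fraction to B is constant: dC_B/d(−C_A) = k₁/(k₁+k₂) = 0.9180.
C_B = 0.9180·(C_{A0}−C_A) = 0.9180×3.917 = 3.60 mol/dm³.
Y_B = C_B/C_{A0} = 3.596/4.80 = 0.749.

0.749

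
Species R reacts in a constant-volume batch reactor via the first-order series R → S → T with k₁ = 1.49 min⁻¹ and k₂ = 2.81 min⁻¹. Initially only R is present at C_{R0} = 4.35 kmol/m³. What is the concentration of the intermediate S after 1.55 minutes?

0.425 kmol/m³

Solving the coupled first-order balances gives C_S(t) = [k₁/(k₂−k₁)]·C_{R0}·(e^(−k₁t) − e^(−k₂t)).
e^(−k₁t) = e^(−1.49×1.55) = e^(−2.309) = 0.09931; e^(−k₂t) = e^(−4.356) = 0.01284.
C_S = 1.49×4.35/(2.81−1.49) × (0.09931−0.01284) = 4.910×0.08647 = 0.4246 kmol/m³.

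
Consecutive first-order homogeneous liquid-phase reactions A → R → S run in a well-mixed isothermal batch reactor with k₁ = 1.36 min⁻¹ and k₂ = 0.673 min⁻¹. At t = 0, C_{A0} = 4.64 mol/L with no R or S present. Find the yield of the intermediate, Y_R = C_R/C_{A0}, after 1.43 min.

0.473

For first-order series with pure A initially, C_R(t) = k₁C_{A0}/(k₂−k₁)·(e^(−k₁t) − e^(−k₂t)).
e^(−k₁t) = e^(−1.36×1.43) = e^(−1.945) = 0.1430; e^(−k₂t) = e^(−0.9624) = 0.3820.
C_R = 1.36×4.64/(0.673−1.36) × (0.1430−0.3820) = (-9.185)×(-0.2390) = 2.195 mol/L.
Y_R = C_R/C_{A0} = 2.195/4.64 = 0.473.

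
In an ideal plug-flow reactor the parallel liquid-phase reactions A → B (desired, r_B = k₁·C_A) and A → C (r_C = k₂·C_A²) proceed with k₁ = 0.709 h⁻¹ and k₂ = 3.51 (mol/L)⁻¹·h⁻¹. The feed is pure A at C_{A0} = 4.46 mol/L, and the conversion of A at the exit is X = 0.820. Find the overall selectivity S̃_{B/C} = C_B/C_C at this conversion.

C_A = C_{A0}(1−X) = 0.8028 mol/L.
Along a PFR/batch, dC_B/dC_A = −r_B/(r_B+r_C) = −k₁/(k₁+k₂·C_A).
Integrating from C_{A0} to C_A: C_B = (0.709/3.51)·ln[(0.709+3.51·4.46)/(0.709+3.51·0.803)] = 0.2020·ln(16.36/3.527) = 0.3100 mol/L.
C_C = (C_{A0}−C_A)−C_B = 3.347 mol/L; S̃_{B/C} = 0.3100/3.347 = 0.0926.

0.0926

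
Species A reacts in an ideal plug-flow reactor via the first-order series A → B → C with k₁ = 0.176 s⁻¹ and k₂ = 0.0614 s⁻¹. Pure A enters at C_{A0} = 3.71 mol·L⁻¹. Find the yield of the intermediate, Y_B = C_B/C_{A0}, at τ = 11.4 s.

Solving the coupled first-order balances gives C_B(τ) = [k₁/(k₂−k₁)]·C_{A0}·(e^(−k₁τ) − e^(−k₂τ)).
e^(−k₁τ) = e^(−0.176×11.4) = e^(−2.006) = 0.1345; e^(−k₂τ) = e^(−0.7000) = 0.4966.
C_B = 0.176×3.71/(0.0614−0.176) × (0.1345−0.4966) = (-5.698)×(-0.3621) = 2.063 mol·L⁻¹.
Y_B = C_B/C_{A0} = 2.063/3.71 = 0.556.

0.556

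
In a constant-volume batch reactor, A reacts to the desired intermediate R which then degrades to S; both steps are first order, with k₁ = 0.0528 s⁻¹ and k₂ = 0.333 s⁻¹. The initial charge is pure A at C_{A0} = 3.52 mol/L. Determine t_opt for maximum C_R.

6.57 s

For first-order series the maximum of C_R occurs at t_opt = ln(k₂/k₁)/(k₂−k₁).
= ln(0.333/0.0528)/(0.333−0.0528) = ln(6.307)/0.2802 = 1.842/0.2802 = 6.57 s.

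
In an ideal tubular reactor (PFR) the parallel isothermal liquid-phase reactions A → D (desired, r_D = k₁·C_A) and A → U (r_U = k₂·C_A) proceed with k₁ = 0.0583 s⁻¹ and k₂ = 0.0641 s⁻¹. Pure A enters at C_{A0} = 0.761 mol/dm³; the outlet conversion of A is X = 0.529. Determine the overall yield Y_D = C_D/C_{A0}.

0.252

C_A = C_{A0}(1−X) = 0.3584 mol/dm³.
Both paths are first order in A, so the instantaneous fraction to D is constant: dC_D/d(−C_A) = k₁/(k₁+k₂) = 0.4763.
C_D = 0.4763·(C_{A0}−C_A) = 0.4763×0.4026 = 0.192 mol/dm³.
Y_D = C_D/C_{A0} = 0.1917/0.761 = 0.252.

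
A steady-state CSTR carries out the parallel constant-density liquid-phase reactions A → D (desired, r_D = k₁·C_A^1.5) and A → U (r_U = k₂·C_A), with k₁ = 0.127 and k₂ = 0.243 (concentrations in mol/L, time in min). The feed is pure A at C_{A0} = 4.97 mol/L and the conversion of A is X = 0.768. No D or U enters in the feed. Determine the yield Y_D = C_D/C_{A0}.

0.276

Exit C_A = C_{A0}(1−X) = 4.97×0.232 = 1.153 mol/L.
A CSTR operates uniformly at the exit composition, giving r_D = 0.1572 and r_U = 0.2802 (each k·C_A^n at C_A = 1.153).
Fraction of consumed A going to D: r_D/(r_D+r_U) = 0.3595.
C_D = 0.3595·C_{A0}·X = 0.3595×4.97×0.768 = 1.37 mol/L; Y_D = C_D/C_{A0} = 0.276.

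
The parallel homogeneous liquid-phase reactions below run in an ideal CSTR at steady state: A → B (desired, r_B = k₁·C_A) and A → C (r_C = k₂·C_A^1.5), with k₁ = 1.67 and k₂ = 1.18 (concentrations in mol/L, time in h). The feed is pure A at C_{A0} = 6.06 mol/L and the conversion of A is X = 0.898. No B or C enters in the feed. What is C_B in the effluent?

3.50 mol/L

Exit C_A = C_{A0}(1−X) = 6.06×0.102 = 0.6181 mol/L.
In a CSTR the entire volume is at exit conditions, so r_B = 1.67×0.6181 = 1.032 and r_C = 1.18×0.6181^1.5 = 0.5734.
Fraction of consumed A going to B: r_B/(r_B+r_C) = 0.6429.
C_B = 0.6429·C_{A0}·X = 0.6429×6.06×0.898 = 3.50 mol/L.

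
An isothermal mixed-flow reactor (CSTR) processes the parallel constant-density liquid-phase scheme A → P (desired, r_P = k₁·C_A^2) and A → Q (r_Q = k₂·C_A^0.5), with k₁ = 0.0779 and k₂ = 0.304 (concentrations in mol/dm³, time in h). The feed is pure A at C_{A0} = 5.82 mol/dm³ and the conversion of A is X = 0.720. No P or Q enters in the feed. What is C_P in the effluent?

1.46 mol/dm³

Exit C_A = C_{A0}(1−X) = 5.82×0.280 = 1.630 mol/dm³.
Rates in a CSTR are evaluated at the outlet concentration: r_P = 0.0779×1.630^2 = 0.2069, r_Q = 0.304×1.630^0.5 = 0.3881.
Fraction of consumed A going to P: r_P/(r_P+r_Q) = 0.3477.
C_P = 0.3477·C_{A0}·X = 0.3477×5.82×0.720 = 1.46 mol/dm³.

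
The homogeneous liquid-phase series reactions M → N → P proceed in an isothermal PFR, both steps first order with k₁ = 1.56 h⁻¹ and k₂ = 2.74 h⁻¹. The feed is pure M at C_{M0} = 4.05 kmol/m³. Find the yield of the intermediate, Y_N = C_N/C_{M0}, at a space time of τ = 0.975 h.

For first-order series with pure M initially, C_N(τ) = k₁C_{M0}/(k₂−k₁)·(e^(−k₁τ) − e^(−k₂τ)).
e^(−k₁τ) = e^(−1.56×0.975) = e^(−1.521) = 0.2185; e^(−k₂τ) = e^(−2.671) = 0.06915.
C_N = 1.56×4.05/(2.74−1.56) × (0.2185−0.06915) = 5.354×0.1493 = 0.7996 kmol/m³.
Y_N = C_N/C_{M0} = 0.7996/4.05 = 0.197.

0.197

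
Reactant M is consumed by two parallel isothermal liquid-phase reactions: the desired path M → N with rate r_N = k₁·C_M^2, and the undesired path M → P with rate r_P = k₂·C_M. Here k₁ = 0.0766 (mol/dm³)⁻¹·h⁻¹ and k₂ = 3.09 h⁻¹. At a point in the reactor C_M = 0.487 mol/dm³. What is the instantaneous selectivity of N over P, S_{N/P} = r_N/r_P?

0.0121

S_{N/P} = r_N/r_P = (k₁·C_M^2)/(k₂·C_M) = (k₁/k₂)·C_M.
= (0.0766×0.4870^2) / (3.09×0.4870) = 0.01817/1.505 = 0.0121.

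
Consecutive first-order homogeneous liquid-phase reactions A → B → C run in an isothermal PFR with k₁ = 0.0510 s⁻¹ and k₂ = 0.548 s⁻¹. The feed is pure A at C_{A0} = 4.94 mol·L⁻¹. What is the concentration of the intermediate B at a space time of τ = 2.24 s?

For first-order series with pure A initially, C_B(τ) = k₁C_{A0}/(k₂−k₁)·(e^(−k₁τ) − e^(−k₂τ)).
e^(−k₁τ) = e^(−0.0510×2.24) = e^(−0.1142) = 0.8920; e^(−k₂τ) = e^(−1.228) = 0.2930.
C_B = 0.0510×4.94/(0.548−0.0510) × (0.8920−0.2930) = 0.5069×0.5990 = 0.3037 mol·L⁻¹.

0.304 mol·L⁻¹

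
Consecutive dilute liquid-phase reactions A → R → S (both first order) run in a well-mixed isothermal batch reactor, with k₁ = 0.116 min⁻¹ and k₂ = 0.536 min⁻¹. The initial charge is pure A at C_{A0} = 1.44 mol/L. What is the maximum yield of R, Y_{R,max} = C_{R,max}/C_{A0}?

Evaluating C_R at t_opt = ln(k₂/k₁)/(k₂−k₁) gives C_{R,max}/C_{A0} = (k₁/k₂)^[k₂/(k₂−k₁)].
= (0.116/0.536)^(0.536/(0.536−0.116)) = (0.2164)^(1.276) = 0.1418.

0.142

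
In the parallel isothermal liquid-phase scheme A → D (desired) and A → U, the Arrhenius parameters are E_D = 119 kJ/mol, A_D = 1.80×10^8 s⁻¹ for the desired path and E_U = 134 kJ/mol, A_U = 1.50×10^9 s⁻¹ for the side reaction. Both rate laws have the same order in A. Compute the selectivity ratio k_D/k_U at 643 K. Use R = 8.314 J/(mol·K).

Since both paths have the same order in A, the concentration cancels and S_{D/U} = k_D/k_U = (A_D/A_U)·exp[(E_U−E_D)/(RT)].
(E_U−E_D)/(RT) = (134−119)×10³/(8.314×643) = 15000/5346 = 2.806.
k_D/k_U = (1.80×10^8/1.50×10^9)·exp(2.806) = 0.1200 × 16.54 = 1.99.
Since E_D < E_U, lowering the temperature improves selectivity toward D.

1.99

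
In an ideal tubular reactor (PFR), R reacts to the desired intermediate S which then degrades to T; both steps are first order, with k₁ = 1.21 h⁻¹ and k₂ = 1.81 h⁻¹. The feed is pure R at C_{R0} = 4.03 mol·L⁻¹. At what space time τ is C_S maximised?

The intermediate peaks when r₁ = r₂, i.e. k₁e^(−k₁τ) = k₂e^(−k₂τ), giving τ_opt = ln(k₂/k₁)/(k₂−k₁).
= ln(1.81/1.21)/(1.81−1.21) = ln(1.496)/0.6000 = 0.4027/0.6000 = 0.671 h.

0.671 h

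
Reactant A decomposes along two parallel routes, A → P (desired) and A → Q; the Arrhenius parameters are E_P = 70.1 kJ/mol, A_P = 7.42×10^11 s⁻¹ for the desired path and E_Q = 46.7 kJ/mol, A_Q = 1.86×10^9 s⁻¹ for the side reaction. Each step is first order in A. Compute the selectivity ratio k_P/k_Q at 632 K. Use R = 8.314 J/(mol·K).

4.64

Since both paths have the same order in A, the concentration cancels and S_{P/Q} = k_P/k_Q = (A_P/A_Q)·exp[(E_Q−E_P)/(RT)].
(E_Q−E_P)/(RT) = (46.7−70.1)×10³/(8.314×632) = -23400/5254 = -4.453.
k_P/k_Q = (7.42×10^11/1.86×10^9)·exp(-4.453) = 398.9 × 0.01164 = 4.64.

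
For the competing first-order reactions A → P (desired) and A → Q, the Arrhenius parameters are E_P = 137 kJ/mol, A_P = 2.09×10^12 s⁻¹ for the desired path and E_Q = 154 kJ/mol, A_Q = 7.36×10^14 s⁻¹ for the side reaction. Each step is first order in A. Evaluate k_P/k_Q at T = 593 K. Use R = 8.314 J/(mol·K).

0.0893

Since both paths have the same order in A, the concentration cancels and S_{P/Q} = k_P/k_Q = (A_P/A_Q)·exp[(E_Q−E_P)/(RT)].
(E_Q−E_P)/(RT) = (154−137)×10³/(8.314×593) = 17000/4930 = 3.448.
k_P/k_Q = (2.09×10^12/7.36×10^14)·exp(3.448) = 0.002840 × 31.44 = 0.0893.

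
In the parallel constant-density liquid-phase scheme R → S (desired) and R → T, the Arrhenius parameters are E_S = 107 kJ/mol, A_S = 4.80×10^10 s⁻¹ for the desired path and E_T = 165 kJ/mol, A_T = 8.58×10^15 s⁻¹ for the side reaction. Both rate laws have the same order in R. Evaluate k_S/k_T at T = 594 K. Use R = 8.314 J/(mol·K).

0.705

With equal orders, S_{S/T} = k_S/k_T = (A_S/A_T)·exp[(E_T−E_S)/(RT)].
(E_T−E_S)/(RT) = (165−107)×10³/(8.314×594) = 58000/4939 = 11.74.
k_S/k_T = (4.80×10^10/8.58×10^15)·exp(11.74) = 5.594×10^-6 × 1.260×10^5 = 0.705.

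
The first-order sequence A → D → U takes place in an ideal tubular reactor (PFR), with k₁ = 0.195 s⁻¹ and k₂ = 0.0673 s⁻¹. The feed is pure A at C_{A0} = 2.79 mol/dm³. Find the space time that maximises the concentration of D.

Setting dC_D/dτ = 0 gives τ_opt = ln(k₂/k₁)/(k₂−k₁).
= ln(0.0673/0.195)/(0.0673−0.195) = ln(0.3451)/-0.1277 = -1.064/-0.1277 = 8.33 s.

8.33 s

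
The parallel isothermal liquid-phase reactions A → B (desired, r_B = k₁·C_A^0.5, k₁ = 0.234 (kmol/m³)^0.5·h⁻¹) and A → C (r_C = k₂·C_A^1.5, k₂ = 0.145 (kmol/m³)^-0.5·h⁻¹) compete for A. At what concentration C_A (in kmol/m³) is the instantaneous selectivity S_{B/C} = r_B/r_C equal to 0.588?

2.74 kmol/m³

S_{B/C} = (k₁/k₂)·C_A⁻¹ ⇒ C_A = (S·k₂/k₁)^(-1).
= (0.588×0.145/0.234)^(-1) = (0.3644)^(-1) = 2.74 kmol/m³.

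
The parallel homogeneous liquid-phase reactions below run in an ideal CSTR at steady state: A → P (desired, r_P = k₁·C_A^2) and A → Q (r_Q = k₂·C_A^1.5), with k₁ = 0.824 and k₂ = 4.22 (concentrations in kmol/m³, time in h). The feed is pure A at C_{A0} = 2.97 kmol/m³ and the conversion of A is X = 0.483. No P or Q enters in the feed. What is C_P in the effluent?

0.279 kmol/m³

Exit C_A = C_{A0}(1−X) = 2.97×0.517 = 1.535 kmol/m³.
Rates in a CSTR are evaluated at the outlet concentration: r_P = 0.824×1.535^2 = 1.943, r_Q = 4.22×1.535^1.5 = 8.029.
Fraction of consumed A going to P: r_P/(r_P+r_Q) = 0.1948.
C_P = 0.1948·C_{A0}·X = 0.1948×2.97×0.483 = 0.279 kmol/m³.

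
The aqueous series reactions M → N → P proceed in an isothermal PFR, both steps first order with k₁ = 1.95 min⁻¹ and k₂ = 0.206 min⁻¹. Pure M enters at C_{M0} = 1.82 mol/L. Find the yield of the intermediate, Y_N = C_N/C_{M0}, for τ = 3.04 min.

0.595

Solving the coupled first-order balances gives C_N(τ) = [k₁/(k₂−k₁)]·C_{M0}·(e^(−k₁τ) − e^(−k₂τ)).
e^(−k₁τ) = e^(−1.95×3.04) = e^(−5.928) = 0.002664; e^(−k₂τ) = e^(−0.6262) = 0.5346.
C_N = 1.95×1.82/(0.206−1.95) × (0.002664−0.5346) = (-2.035)×(-0.5319) = 1.082 mol/L.
Y_N = C_N/C_{M0} = 1.082/1.82 = 0.595.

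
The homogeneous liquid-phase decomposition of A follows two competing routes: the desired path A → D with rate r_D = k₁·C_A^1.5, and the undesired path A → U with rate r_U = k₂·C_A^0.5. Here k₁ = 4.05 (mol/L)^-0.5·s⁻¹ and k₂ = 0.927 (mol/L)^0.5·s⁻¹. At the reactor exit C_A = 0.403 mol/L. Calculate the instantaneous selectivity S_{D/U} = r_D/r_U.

1.76

S_{D/U} = r_D/r_U = (k₁·C_A^1.5)/(k₂·C_A^0.5) = (k₁/k₂)·C_A.
= (4.05×0.4030^1.5) / (0.927×0.4030^0.5) = 1.036/0.5885 = 1.76.
Since the desired path is higher order in A, keeping C_A high (PFR or concentrated feed) favours D.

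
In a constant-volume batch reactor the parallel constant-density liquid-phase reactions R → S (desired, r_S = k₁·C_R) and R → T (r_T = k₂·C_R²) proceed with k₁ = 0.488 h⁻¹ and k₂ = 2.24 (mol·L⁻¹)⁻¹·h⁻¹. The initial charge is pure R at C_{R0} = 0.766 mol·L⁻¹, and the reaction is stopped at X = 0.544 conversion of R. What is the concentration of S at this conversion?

C_R = C_{R0}(1−X) = 0.3493 mol·L⁻¹.
Along a PFR/batch, dC_S/dC_R = −r_S/(r_S+r_T) = −k₁/(k₁+k₂·C_R).
Integrating from C_{R0} to C_R: C_S = (0.488/2.24)·ln[(0.488+2.24·0.766)/(0.488+2.24·0.349)] = 0.2179·ln(2.204/1.270) = 0.1200 mol·L⁻¹.

0.120 mol·L⁻¹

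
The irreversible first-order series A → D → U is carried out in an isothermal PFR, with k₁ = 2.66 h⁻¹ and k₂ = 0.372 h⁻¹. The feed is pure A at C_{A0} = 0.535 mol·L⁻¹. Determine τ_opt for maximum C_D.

For first-order series the maximum of C_D occurs at τ_opt = ln(k₂/k₁)/(k₂−k₁).
= ln(0.372/2.66)/(0.372−2.66) = ln(0.1398)/-2.288 = -1.967/-2.288 = 0.860 h.

0.860 h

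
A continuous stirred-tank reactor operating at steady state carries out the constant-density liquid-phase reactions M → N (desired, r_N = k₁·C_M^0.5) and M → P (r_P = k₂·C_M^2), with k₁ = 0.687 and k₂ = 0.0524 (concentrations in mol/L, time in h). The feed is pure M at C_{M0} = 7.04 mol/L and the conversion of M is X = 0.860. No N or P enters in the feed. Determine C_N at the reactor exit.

Exit C_M = C_{M0}(1−X) = 7.04×0.140 = 0.9856 mol/L.
A CSTR operates uniformly at the exit composition, giving r_N = 0.6820 and r_P = 0.05090 (each k·C_M^n at C_M = 0.9856).
Fraction of consumed M going to N: r_N/(r_N+r_P) = 0.9306.
C_N = 0.9306·C_{M0}·X = 0.9306×7.04×0.860 = 5.63 mol/L.

5.63 mol/L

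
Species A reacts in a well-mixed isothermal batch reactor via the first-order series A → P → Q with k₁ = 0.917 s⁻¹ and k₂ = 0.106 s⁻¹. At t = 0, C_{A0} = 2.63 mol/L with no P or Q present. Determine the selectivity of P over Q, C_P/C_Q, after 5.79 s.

1.56

The intermediate concentration in a first-order A→B→C sequence is C_P = k₁C_{A0}(e^(−k₁t) − e^(−k₂t))/(k₂−k₁).
e^(−k₁t) = e^(−0.917×5.79) = e^(−5.309) = 0.004945; e^(−k₂t) = e^(−0.6137) = 0.5413.
C_P = 0.917×2.63/(0.106−0.917) × (0.004945−0.5413) = (-2.974)×(-0.5364) = 1.595 mol/L.
C_A = C_{A0}e^(−k₁t) = 0.01300 mol/L, so C_Q = C_{A0}−C_A−C_P = 1.022 mol/L; C_P/C_Q = 1.56.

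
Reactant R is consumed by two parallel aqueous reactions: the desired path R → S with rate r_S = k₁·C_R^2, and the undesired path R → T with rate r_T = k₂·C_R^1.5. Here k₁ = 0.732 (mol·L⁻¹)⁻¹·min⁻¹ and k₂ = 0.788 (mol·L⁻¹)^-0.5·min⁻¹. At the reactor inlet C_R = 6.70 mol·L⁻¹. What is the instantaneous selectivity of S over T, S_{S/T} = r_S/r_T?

S_{S/T} = r_S/r_T = (k₁·C_R^2)/(k₂·C_R^1.5) = (k₁/k₂)·C_R^0.5.
= (0.732×6.700^2) / (0.788×6.700^1.5) = 32.86/13.67 = 2.40.

2.40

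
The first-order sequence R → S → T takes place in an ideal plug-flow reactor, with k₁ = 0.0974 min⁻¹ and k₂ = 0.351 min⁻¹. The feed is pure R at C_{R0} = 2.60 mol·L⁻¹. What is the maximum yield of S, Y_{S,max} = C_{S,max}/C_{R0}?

Evaluating C_S at τ_opt = ln(k₂/k₁)/(k₂−k₁) gives C_{S,max}/C_{R0} = (k₁/k₂)^[k₂/(k₂−k₁)].
= (0.0974/0.351)^(0.351/(0.351−0.0974)) = (0.2775)^(1.384) = 0.1696.

0.170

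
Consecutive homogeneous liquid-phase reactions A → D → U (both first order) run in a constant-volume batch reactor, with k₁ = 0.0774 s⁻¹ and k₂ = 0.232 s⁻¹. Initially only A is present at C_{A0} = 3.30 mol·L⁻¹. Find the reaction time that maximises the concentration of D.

7.10 s

Setting dC_D/dt = 0 gives t_opt = ln(k₂/k₁)/(k₂−k₁).
= ln(0.232/0.0774)/(0.232−0.0774) = ln(2.997)/0.1546 = 1.098/0.1546 = 7.10 s.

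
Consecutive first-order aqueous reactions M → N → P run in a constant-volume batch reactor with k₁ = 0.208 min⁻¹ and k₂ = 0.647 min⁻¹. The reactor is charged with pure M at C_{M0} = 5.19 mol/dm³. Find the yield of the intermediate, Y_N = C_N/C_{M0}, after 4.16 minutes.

0.167

For first-order series with pure M initially, C_N(t) = k₁C_{M0}/(k₂−k₁)·(e^(−k₁t) − e^(−k₂t)).
e^(−k₁t) = e^(−0.208×4.16) = e^(−0.8653) = 0.4209; e^(−k₂t) = e^(−2.692) = 0.06778.
C_N = 0.208×5.19/(0.647−0.208) × (0.4209−0.06778) = 2.459×0.3532 = 0.8684 mol/dm³.
Y_N = C_N/C_{M0} = 0.8684/5.19 = 0.167.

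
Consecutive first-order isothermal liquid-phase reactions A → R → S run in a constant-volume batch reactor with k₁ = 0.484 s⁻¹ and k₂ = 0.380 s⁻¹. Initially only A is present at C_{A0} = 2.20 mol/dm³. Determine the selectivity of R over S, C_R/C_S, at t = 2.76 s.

1.23

For first-order series with pure A initially, C_R(t) = k₁C_{A0}/(k₂−k₁)·(e^(−k₁t) − e^(−k₂t)).
e^(−k₁t) = e^(−0.484×2.76) = e^(−1.336) = 0.2629; e^(−k₂t) = e^(−1.049) = 0.3504.
C_R = 0.484×2.20/(0.380−0.484) × (0.2629−0.3504) = (-10.24)×(-0.08742) = 0.8951 mol/dm³.
C_A = C_{A0}e^(−k₁t) = 0.5785 mol/dm³, so C_S = C_{A0}−C_A−C_R = 0.7265 mol/dm³; C_R/C_S = 1.23.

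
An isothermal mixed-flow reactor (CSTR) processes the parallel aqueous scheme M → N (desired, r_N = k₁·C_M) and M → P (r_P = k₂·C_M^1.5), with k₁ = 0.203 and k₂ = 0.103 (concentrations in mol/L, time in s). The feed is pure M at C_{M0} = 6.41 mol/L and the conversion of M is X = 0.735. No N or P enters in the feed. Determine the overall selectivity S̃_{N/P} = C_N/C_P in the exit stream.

Exit C_M = C_{M0}(1−X) = 6.41×0.265 = 1.699 mol/L.
Rates in a CSTR are evaluated at the outlet concentration: r_N = 0.203×1.699 = 0.3448, r_P = 0.103×1.699^1.5 = 0.2280.
Overall selectivity = C_N/C_P = r_Nτ/(r_Pτ) = r_N/r_P = 1.51.

1.51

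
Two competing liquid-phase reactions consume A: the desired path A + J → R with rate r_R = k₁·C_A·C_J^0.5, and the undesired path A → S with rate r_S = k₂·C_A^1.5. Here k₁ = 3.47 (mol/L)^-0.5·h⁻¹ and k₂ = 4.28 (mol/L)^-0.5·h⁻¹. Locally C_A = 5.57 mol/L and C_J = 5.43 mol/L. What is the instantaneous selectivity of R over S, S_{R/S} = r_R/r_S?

S_{R/S} = r_R/r_S = (k₁·C_A·C_J^0.5)/(k₂·C_A^1.5) = (k₁/k₂)·C_A^-0.5·C_J^0.5.
= (3.47×5.570×5.430^0.5) / (4.28×5.570^1.5) = 45.04/56.26 = 0.800.

0.800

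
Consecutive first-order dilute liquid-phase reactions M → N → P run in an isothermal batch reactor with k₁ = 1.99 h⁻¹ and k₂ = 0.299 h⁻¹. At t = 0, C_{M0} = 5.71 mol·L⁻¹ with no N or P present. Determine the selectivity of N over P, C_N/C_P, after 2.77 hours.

Solving the coupled first-order balances gives C_N(t) = [k₁/(k₂−k₁)]·C_{M0}·(e^(−k₁t) − e^(−k₂t)).
e^(−k₁t) = e^(−1.99×2.77) = e^(−5.512) = 0.004037; e^(−k₂t) = e^(−0.8282) = 0.4368.
C_N = 1.99×5.71/(0.299−1.99) × (0.004037−0.4368) = (-6.720)×(-0.4328) = 2.908 mol·L⁻¹.
C_M = C_{M0}e^(−k₁t) = 0.02305 mol·L⁻¹, so C_P = C_{M0}−C_M−C_N = 2.779 mol·L⁻¹; C_N/C_P = 1.05.

1.05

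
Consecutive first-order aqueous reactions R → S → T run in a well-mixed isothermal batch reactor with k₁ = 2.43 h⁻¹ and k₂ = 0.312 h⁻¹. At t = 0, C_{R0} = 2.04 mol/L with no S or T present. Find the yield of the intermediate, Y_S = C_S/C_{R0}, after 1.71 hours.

0.655

The intermediate concentration in a first-order A→B→C sequence is C_S = k₁C_{R0}(e^(−k₁t) − e^(−k₂t))/(k₂−k₁).
e^(−k₁t) = e^(−2.43×1.71) = e^(−4.155) = 0.01568; e^(−k₂t) = e^(−0.5335) = 0.5865.
C_S = 2.43×2.04/(0.312−2.43) × (0.01568−0.5865) = (-2.341)×(-0.5709) = 1.336 mol/L.
Y_S = C_S/C_{R0} = 1.336/2.04 = 0.655.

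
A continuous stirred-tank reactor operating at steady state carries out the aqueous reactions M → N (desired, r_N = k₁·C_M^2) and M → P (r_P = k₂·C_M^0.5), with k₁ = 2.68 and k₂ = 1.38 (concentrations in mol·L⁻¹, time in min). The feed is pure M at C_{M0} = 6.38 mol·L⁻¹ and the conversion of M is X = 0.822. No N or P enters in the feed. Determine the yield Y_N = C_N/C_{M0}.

0.577

Exit C_M = C_{M0}(1−X) = 6.38×0.178 = 1.136 mol·L⁻¹.
In a CSTR the entire volume is at exit conditions, so r_N = 2.68×1.136^2 = 3.456 and r_P = 1.38×1.136^0.5 = 1.471.
Fraction of consumed M going to N: r_N/(r_N+r_P) = 0.7015.
C_N = 0.7015·C_{M0}·X = 0.7015×6.38×0.822 = 3.68 mol·L⁻¹; Y_N = C_N/C_{M0} = 0.577.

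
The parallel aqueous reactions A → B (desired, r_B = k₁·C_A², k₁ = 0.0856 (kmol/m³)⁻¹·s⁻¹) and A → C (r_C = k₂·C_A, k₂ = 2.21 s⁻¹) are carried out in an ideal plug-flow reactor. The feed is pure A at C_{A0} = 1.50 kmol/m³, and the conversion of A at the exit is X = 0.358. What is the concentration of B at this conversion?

C_A = C_{A0}(1−X) = 0.9630 kmol/m³.
Along a PFR/batch, dC_C/dC_A = −r_C/(r_B+r_C) = −k₂/(k₂+k₁·C_A).
Integrating from C_{A0} to C_A: C_C = (2.21/0.0856)·ln[(2.21+0.0856·1.50)/(2.21+0.0856·0.963)] = 25.82·ln(2.338/2.292) = 0.5126 kmol/m³.
Then C_B = (C_{A0}−C_A) − C_C = 0.5370 − 0.5126 = 0.02443 kmol/m³.

0.0244 kmol/m³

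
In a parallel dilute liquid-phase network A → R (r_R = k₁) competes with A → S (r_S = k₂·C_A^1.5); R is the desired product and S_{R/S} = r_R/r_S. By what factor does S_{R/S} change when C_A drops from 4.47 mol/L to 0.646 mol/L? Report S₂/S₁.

S_{R/S} = (k₁/k₂)·C_A^-1.5, so S₂/S₁ = (C_{A,2}/C_{A,1})^-1.5.
= (0.646/4.47)^(-1.5) = (0.1445)^(-1.5) = 18.2.
Selectivity toward R rises as C_A falls — low-concentration operation is favoured.

18.2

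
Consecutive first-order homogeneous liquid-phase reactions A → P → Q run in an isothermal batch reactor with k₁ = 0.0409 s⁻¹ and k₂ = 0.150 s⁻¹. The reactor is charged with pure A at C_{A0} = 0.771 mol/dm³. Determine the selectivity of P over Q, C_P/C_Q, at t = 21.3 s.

Solving the coupled first-order balances gives C_P(t) = [k₁/(k₂−k₁)]·C_{A0}·(e^(−k₁t) − e^(−k₂t)).
e^(−k₁t) = e^(−0.0409×21.3) = e^(−0.8712) = 0.4185; e^(−k₂t) = e^(−3.195) = 0.04097.
C_P = 0.0409×0.771/(0.150−0.0409) × (0.4185−0.04097) = 0.2890×0.3775 = 0.1091 mol/dm³.
C_A = C_{A0}e^(−k₁t) = 0.3226 mol/dm³, so C_Q = C_{A0}−C_A−C_P = 0.3393 mol/dm³; C_P/C_Q = 0.322.

0.322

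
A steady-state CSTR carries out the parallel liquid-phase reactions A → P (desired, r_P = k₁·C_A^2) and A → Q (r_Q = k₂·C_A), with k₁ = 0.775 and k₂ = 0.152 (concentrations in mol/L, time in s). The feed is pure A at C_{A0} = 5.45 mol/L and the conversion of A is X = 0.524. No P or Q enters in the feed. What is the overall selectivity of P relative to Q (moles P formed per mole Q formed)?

13.2

Exit C_A = C_{A0}(1−X) = 5.45×0.476 = 2.594 mol/L.
In a CSTR the entire volume is at exit conditions, so r_P = 0.775×2.594^2 = 5.216 and r_Q = 0.152×2.594 = 0.3943.
Overall selectivity = C_P/C_Q = r_Pτ/(r_Qτ) = r_P/r_Q = 13.2.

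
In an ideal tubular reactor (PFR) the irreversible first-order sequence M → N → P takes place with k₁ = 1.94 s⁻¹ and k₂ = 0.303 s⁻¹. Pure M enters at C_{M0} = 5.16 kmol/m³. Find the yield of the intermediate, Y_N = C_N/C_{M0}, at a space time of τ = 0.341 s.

0.457

Solving the coupled first-order balances gives C_N(τ) = [k₁/(k₂−k₁)]·C_{M0}·(e^(−k₁τ) − e^(−k₂τ)).
e^(−k₁τ) = e^(−1.94×0.341) = e^(−0.6615) = 0.5161; e^(−k₂τ) = e^(−0.1033) = 0.9018.
C_N = 1.94×5.16/(0.303−1.94) × (0.5161−0.9018) = (-6.115)×(-0.3858) = 2.359 kmol/m³.
Y_N = C_N/C_{M0} = 2.359/5.16 = 0.457.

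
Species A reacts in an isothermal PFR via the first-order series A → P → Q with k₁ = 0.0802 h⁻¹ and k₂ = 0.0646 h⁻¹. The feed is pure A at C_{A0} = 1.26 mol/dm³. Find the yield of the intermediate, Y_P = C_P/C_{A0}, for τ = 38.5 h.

0.193

Solving the coupled first-order balances gives C_P(τ) = [k₁/(k₂−k₁)]·C_{A0}·(e^(−k₁τ) − e^(−k₂τ)).
e^(−k₁τ) = e^(−0.0802×38.5) = e^(−3.088) = 0.04561; e^(−k₂τ) = e^(−2.487) = 0.08315.
C_P = 0.0802×1.26/(0.0646−0.0802) × (0.04561−0.08315) = (-6.478)×(-0.03754) = 0.2432 mol/dm³.
Y_P = C_P/C_{A0} = 0.2432/1.26 = 0.193.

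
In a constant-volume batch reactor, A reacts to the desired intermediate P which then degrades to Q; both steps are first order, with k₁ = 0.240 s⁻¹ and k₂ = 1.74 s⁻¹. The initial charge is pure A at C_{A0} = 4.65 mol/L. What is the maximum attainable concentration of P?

For a first-order series the maximum intermediate yield is C_{P,max}/C_{A0} = (k₁/k₂)^[k₂/(k₂−k₁)].
= (0.240/1.74)^(1.74/(1.74−0.240)) = (0.1379)^(1.160) = 0.1005.
C_{P,max} = 0.1005×4.65 = 0.467 mol/L.

0.467 mol/L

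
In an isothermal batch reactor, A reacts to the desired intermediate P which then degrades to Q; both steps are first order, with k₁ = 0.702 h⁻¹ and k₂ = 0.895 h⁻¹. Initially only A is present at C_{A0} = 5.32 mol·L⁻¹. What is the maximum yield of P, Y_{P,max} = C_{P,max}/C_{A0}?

0.324

For a first-order series the maximum intermediate yield is C_{P,max}/C_{A0} = (k₁/k₂)^[k₂/(k₂−k₁)].
= (0.702/0.895)^(0.895/(0.895−0.702)) = (0.7844)^(4.637) = 0.3242.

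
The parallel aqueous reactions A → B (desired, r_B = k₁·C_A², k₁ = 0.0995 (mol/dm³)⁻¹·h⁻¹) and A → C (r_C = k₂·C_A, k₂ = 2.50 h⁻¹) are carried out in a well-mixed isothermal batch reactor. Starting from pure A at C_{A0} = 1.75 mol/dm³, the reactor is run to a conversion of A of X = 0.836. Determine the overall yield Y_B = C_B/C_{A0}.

C_A = C_{A0}(1−X) = 0.2870 mol/dm³.
Along a PFR/batch, dC_C/dC_A = −r_C/(r_B+r_C) = −k₂/(k₂+k₁·C_A).
Integrating from C_{A0} to C_A: C_C = (2.50/0.0995)·ln[(2.50+0.0995·1.75)/(2.50+0.0995·0.287)] = 25.13·ln(2.674/2.529) = 1.406 mol/dm³.
Then C_B = (C_{A0}−C_A) − C_C = 1.463 − 1.406 = 0.05663 mol/dm³.
Y_B = C_B/C_{A0} = 0.05663/1.75 = 0.0324.

0.0324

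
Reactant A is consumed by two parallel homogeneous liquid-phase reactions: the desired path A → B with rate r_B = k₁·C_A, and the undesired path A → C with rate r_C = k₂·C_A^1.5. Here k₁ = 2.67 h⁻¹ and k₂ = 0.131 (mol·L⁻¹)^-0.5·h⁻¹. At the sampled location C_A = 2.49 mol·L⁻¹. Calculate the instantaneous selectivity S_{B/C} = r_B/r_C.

12.9

S_{B/C} = r_B/r_C = (k₁·C_A)/(k₂·C_A^1.5) = (k₁/k₂)·C_A^-0.5.
= (2.67×2.490) / (0.131×2.490^1.5) = 6.648/0.5147 = 12.9.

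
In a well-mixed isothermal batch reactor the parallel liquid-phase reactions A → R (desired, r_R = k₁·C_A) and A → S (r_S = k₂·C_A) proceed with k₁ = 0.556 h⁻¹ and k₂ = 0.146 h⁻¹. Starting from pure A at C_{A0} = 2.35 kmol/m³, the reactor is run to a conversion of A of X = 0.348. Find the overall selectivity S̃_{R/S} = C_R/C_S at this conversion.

C_A = C_{A0}(1−X) = 1.532 kmol/m³.
Both paths are first order in A, so the instantaneous fraction to R is constant: dC_R/d(−C_A) = k₁/(k₁+k₂) = 0.7920.
C_R = 0.7920·(C_{A0}−C_A) = 0.7920×0.8178 = 0.648 kmol/m³.
C_S = (C_{A0}−C_A)−C_R = 0.1701 kmol/m³; S̃_{R/S} = 0.6477/0.1701 = 3.81.

3.81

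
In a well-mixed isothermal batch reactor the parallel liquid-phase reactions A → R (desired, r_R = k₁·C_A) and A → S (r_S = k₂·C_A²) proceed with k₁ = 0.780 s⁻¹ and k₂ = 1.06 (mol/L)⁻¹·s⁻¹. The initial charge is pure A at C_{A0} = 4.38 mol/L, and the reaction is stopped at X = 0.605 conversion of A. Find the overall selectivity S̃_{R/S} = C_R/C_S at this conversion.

C_A = C_{A0}(1−X) = 1.730 mol/L.
Along a PFR/batch, dC_R/dC_A = −r_R/(r_R+r_S) = −k₁/(k₁+k₂·C_A).
Integrating from C_{A0} to C_A: C_R = (0.780/1.06)·ln[(0.780+1.06·4.38)/(0.780+1.06·1.73)] = 0.7358·ln(5.423/2.614) = 0.5370 mol/L.
C_S = (C_{A0}−C_A)−C_R = 2.113 mol/L; S̃_{R/S} = 0.5370/2.113 = 0.254.

0.254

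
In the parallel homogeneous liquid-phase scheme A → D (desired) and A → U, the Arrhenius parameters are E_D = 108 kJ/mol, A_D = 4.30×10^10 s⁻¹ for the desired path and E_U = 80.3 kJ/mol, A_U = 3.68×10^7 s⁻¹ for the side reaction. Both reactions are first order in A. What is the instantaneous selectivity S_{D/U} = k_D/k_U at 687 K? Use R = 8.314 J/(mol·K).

With equal orders, S_{D/U} = k_D/k_U = (A_D/A_U)·exp[(E_U−E_D)/(RT)].
(E_U−E_D)/(RT) = (80.3−108)×10³/(8.314×687) = -27700/5712 = -4.850.
k_D/k_U = (4.30×10^10/3.68×10^7)·exp(-4.850) = 1168 × 0.007831 = 9.15.
Since E_D > E_U, raising the temperature improves selectivity toward D.

9.15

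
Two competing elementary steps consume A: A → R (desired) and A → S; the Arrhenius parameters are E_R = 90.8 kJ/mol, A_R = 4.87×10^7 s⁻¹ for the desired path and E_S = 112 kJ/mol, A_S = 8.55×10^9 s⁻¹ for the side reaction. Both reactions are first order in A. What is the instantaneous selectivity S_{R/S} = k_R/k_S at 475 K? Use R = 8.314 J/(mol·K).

1.22

Since both paths have the same order in A, the concentration cancels and S_{R/S} = k_R/k_S = (A_R/A_S)·exp[(E_S−E_R)/(RT)].
(E_S−E_R)/(RT) = (112−90.8)×10³/(8.314×475) = 21200/3949 = 5.368.
k_R/k_S = (4.87×10^7/8.55×10^9)·exp(5.368) = 0.005696 × 214.5 = 1.22.
Since E_R < E_S, lowering the temperature improves selectivity toward R.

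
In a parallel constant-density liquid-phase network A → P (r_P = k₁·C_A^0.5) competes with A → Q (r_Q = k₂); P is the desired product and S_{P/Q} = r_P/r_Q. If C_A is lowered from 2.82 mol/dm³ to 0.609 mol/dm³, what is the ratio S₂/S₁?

0.465

S_{P/Q} = (k₁/k₂)·C_A^0.5, so S₂/S₁ = (C_{A,2}/C_{A,1})^0.5.
= (0.609/2.82)^0.5 = (0.2160)^0.5 = 0.465.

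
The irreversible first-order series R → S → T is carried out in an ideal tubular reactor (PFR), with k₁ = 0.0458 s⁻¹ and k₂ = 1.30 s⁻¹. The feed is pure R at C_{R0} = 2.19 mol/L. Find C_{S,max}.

Evaluating C_S at τ_opt = ln(k₂/k₁)/(k₂−k₁) gives C_{S,max}/C_{R0} = (k₁/k₂)^[k₂/(k₂−k₁)].
= (0.0458/1.30)^(1.30/(1.30−0.0458)) = (0.03523)^(1.037) = 0.03118.
C_{S,max} = 0.03118×2.19 = 0.0683 mol/L.

0.0683 mol/L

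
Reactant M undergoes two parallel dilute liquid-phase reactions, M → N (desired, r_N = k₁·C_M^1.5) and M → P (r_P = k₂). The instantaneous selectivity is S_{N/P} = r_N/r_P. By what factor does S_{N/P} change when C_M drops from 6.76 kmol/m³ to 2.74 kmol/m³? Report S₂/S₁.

0.258

S_{N/P} = (k₁/k₂)·C_M^1.5, so S₂/S₁ = (C_{M,2}/C_{M,1})^1.5.
= (2.74/6.76)^1.5 = (0.4053)^1.5 = 0.258.
Selectivity toward N falls as C_M falls — high-concentration operation is favoured.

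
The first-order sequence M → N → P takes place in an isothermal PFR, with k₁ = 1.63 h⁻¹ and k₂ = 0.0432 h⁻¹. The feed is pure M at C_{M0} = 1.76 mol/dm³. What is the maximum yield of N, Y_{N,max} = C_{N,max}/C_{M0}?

At the optimum, C_{N,max}/C_{M0} = (k₁/k₂)^[k₂/(k₂−k₁)].
= (1.63/0.0432)^(0.0432/(0.0432−1.63)) = (37.73)^(-0.02722) = 0.9059.

0.906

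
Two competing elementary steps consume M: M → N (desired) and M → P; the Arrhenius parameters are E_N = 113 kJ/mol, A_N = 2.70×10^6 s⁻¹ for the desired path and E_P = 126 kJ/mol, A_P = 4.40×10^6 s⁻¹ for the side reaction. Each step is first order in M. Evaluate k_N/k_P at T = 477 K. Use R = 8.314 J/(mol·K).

16.3

Since both paths have the same order in M, the concentration cancels and S_{N/P} = k_N/k_P = (A_N/A_P)·exp[(E_P−E_N)/(RT)].
(E_P−E_N)/(RT) = (126−113)×10³/(8.314×477) = 13000/3966 = 3.278.
k_N/k_P = (2.70×10^6/4.40×10^6)·exp(3.278) = 0.6136 × 26.52 = 16.3.
Since E_N < E_P, lowering the temperature improves selectivity toward N.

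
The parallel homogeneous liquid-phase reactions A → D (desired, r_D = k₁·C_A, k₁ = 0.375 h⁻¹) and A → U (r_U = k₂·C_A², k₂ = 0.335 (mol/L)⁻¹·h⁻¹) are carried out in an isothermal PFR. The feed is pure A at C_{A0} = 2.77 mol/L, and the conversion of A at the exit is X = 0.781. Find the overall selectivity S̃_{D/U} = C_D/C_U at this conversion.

C_A = C_{A0}(1−X) = 0.6066 mol/L.
Along a PFR/batch, dC_D/dC_A = −r_D/(r_D+r_U) = −k₁/(k₁+k₂·C_A).
Integrating from C_{A0} to C_A: C_D = (0.375/0.335)·ln[(0.375+0.335·2.77)/(0.375+0.335·0.607)] = 1.119·ln(1.303/0.5782) = 0.9094 mol/L.
C_U = (C_{A0}−C_A)−C_D = 1.254 mol/L; S̃_{D/U} = 0.9094/1.254 = 0.725.

0.725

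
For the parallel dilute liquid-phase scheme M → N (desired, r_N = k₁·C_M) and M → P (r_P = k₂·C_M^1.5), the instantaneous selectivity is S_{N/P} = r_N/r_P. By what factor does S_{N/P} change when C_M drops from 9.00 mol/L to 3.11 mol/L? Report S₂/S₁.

1.70

S_{N/P} = (k₁/k₂)·C_M^-0.5, so S₂/S₁ = (C_{M,2}/C_{M,1})^-0.5.
= (3.11/9.00)^(-0.5) = (0.3456)^(-0.5) = 1.70.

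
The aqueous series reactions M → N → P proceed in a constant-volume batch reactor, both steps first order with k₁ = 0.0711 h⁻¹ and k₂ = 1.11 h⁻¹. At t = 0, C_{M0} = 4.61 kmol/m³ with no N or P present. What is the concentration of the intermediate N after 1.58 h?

0.227 kmol/m³

Solving the coupled first-order balances gives C_N(t) = [k₁/(k₂−k₁)]·C_{M0}·(e^(−k₁t) − e^(−k₂t)).
e^(−k₁t) = e^(−0.0711×1.58) = e^(−0.1123) = 0.8937; e^(−k₂t) = e^(−1.754) = 0.1731.
C_N = 0.0711×4.61/(1.11−0.0711) × (0.8937−0.1731) = 0.3155×0.7206 = 0.2274 kmol/m³.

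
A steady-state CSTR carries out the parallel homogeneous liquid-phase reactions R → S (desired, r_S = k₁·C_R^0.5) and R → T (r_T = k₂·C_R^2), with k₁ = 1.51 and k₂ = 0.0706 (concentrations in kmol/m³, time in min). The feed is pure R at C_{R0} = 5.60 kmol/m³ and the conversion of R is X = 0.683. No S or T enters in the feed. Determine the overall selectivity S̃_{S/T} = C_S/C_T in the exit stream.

9.04

Exit C_R = C_{R0}(1−X) = 5.60×0.317 = 1.775 kmol/m³.
In a CSTR the entire volume is at exit conditions, so r_S = 1.51×1.775^0.5 = 2.012 and r_T = 0.0706×1.775^2 = 0.2225.
Overall selectivity = C_S/C_T = r_Sτ/(r_Tτ) = r_S/r_T = 9.04.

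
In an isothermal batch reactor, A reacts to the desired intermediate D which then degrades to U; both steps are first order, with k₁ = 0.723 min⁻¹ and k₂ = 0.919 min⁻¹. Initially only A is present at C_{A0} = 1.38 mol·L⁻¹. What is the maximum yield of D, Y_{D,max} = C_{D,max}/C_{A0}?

0.325

For a first-order series the maximum intermediate yield is C_{D,max}/C_{A0} = (k₁/k₂)^[k₂/(k₂−k₁)].
= (0.723/0.919)^(0.919/(0.919−0.723)) = (0.7867)^(4.689) = 0.3247.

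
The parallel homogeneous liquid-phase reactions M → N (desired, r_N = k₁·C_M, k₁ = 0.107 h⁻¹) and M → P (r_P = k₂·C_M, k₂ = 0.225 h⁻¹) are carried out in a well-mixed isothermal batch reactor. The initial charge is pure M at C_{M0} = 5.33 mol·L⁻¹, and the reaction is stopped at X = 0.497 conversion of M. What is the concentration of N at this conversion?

C_M = C_{M0}(1−X) = 2.681 mol·L⁻¹.
Both paths are first order in M, so the instantaneous fraction to N is constant: dC_N/d(−C_M) = k₁/(k₁+k₂) = 0.3223.
C_N = 0.3223·(C_{M0}−C_M) = 0.3223×2.649 = 0.854 mol·L⁻¹.

0.854 mol·L⁻¹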